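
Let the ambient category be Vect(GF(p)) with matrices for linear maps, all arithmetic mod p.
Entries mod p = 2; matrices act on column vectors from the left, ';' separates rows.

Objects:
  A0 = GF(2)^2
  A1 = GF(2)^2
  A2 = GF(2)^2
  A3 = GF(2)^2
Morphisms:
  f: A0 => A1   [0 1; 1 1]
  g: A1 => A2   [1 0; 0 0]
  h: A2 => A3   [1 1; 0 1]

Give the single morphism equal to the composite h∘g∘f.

Answer: [0 1; 0 0]

Trace:
  e0=(1,0) f=>(0,1) g=>(0,0) h=>(0,0)
  e1=(0,1) f=>(1,1) g=>(1,0) h=>(1,0)
result: [0 1; 0 0]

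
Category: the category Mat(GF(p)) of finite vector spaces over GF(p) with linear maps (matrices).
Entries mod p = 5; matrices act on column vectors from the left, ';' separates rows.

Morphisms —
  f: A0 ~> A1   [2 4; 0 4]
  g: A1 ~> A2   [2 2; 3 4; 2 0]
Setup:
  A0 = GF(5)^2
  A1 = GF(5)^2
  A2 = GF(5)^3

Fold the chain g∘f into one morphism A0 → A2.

Answer: [4 1; 1 3; 4 3]

Derivation:
  e0=⟨1,0⟩ f~>⟨2,0⟩ g~>⟨4,1,4⟩
  e1=⟨0,1⟩ f~>⟨4,4⟩ g~>⟨1,3,3⟩
composite: [4 1; 1 3; 4 3]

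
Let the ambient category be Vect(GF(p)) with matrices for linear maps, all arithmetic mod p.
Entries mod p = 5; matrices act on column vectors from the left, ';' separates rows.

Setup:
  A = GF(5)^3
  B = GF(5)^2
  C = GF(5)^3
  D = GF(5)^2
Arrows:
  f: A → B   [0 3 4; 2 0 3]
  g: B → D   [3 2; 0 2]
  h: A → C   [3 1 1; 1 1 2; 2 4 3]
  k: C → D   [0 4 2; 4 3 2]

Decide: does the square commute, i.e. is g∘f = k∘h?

Answer: DOES NOT COMMUTE

Work:
Along f;g (path 1):
  e0=(1,0,0) f→(0,2) g→(4,4)
  e1=(0,1,0) f→(3,0) g→(4,0)
  e2=(0,0,1) f→(4,3) g→(3,1)
  result₁ = [4 4 3; 4 0 1]
Along h;k (path 2):
  e0=(1,0,0) h→(3,1,2) k→(3,4)
  e1=(0,1,0) h→(1,1,4) k→(2,0)
  e2=(0,0,1) h→(1,2,3) k→(4,1)
  result₂ = [3 2 4; 4 0 1]
Equal? distinct morphisms ✗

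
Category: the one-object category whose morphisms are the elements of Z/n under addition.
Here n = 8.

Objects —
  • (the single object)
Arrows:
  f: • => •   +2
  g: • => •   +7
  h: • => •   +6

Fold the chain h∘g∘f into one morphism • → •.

  0 +2≡2 +7≡1 +6≡7  (mod 8)
⟦path⟧: +7

Answer: +7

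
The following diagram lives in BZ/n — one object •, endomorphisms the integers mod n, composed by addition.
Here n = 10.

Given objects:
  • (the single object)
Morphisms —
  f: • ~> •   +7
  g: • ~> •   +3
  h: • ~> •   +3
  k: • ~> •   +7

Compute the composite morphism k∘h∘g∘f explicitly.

  0 +7≡7 +3≡0 +3≡3 +7≡0  (mod 10)
⟦path⟧: +0

Answer: +0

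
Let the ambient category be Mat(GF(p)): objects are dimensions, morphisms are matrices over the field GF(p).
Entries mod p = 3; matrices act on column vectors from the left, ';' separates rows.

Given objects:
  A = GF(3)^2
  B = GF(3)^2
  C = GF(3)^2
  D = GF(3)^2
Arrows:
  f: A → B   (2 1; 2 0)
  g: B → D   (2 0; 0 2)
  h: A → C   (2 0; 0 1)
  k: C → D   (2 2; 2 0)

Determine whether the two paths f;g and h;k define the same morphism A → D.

1) trace f;g:
  e0=(1,0) f→(2,2) g→(1,1)
  e1=(0,1) f→(1,0) g→(2,0)
  composite₁ = (1 2; 1 0)
2) trace h;k:
  e0=(1,0) h→(2,0) k→(1,1)
  e1=(0,1) h→(0,1) k→(2,0)
  composite₂ = (1 2; 1 0)
Equal? equal; square commutes

Answer: COMMUTES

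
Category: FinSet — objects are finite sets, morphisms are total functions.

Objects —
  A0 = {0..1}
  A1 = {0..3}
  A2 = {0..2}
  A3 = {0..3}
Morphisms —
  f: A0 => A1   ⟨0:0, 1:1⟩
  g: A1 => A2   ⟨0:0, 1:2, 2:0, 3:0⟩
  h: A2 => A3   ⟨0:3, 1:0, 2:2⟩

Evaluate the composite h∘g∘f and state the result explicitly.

  0 f=>0 g=>0 h=>3
  1 f=>1 g=>2 h=>2
result: ⟨0:3, 1:2⟩

Answer: ⟨0:3, 1:2⟩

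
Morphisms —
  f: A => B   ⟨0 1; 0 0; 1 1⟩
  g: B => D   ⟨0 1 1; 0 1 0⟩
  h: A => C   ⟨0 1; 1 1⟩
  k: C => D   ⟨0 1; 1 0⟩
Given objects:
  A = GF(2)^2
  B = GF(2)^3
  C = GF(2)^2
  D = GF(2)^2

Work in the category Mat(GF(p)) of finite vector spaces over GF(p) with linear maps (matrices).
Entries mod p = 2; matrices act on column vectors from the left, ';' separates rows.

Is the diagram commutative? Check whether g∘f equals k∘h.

Answer: DOES NOT COMMUTE

Work:
Along f;g (path 1):
  e0=(1,0) f=>(0,0,1) g=>(1,0)
  e1=(0,1) f=>(1,0,1) g=>(1,0)
  ⟦path⟧₁ = ⟨1 1; 0 0⟩
Along h;k (path 2):
  e0=(1,0) h=>(0,1) k=>(1,0)
  e1=(0,1) h=>(1,1) k=>(1,1)
  ⟦path⟧₂ = ⟨1 1; 0 1⟩
Equal? NO — does not commute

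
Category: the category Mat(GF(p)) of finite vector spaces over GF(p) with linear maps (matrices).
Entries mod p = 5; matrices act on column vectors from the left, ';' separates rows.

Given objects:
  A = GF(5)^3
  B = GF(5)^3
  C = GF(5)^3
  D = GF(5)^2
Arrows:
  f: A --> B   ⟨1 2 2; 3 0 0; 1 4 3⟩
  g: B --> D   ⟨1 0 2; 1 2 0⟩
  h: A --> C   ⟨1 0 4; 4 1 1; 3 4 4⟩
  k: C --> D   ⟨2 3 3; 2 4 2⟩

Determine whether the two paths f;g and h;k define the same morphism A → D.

Answer: DOES NOT COMMUTE

Derivation:
Along f;g (path 1):
  e0=[1,0,0] f-->[1,3,1] g-->[3,2]
  e1=[0,1,0] f-->[2,0,4] g-->[0,2]
  e2=[0,0,1] f-->[2,0,3] g-->[3,2]
  result₁ = ⟨3 0 3; 2 2 2⟩
Along h;k (path 2):
  e0=[1,0,0] h-->[1,4,3] k-->[3,4]
  e1=[0,1,0] h-->[0,1,4] k-->[0,2]
  e2=[0,0,1] h-->[4,1,4] k-->[3,0]
  result₂ = ⟨3 0 3; 4 2 0⟩
Equal? NO — does not commute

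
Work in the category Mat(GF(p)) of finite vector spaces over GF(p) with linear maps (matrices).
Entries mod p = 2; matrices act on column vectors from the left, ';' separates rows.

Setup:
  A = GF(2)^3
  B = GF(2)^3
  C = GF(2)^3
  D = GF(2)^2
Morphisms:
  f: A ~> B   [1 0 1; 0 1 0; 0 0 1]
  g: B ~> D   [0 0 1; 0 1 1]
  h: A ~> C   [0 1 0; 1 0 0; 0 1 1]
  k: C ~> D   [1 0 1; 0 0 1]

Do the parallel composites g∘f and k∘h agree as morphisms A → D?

Answer: COMMUTES

Trace:
1) trace f;g:
  e0=⟨1,0,0⟩ f~>⟨1,0,0⟩ g~>⟨0,0⟩
  e1=⟨0,1,0⟩ f~>⟨0,1,0⟩ g~>⟨0,1⟩
  e2=⟨0,0,1⟩ f~>⟨1,0,1⟩ g~>⟨1,1⟩
  result₁ = [0 0 1; 0 1 1]
2) trace h;k:
  e0=⟨1,0,0⟩ h~>⟨0,1,0⟩ k~>⟨0,0⟩
  e1=⟨0,1,0⟩ h~>⟨1,0,1⟩ k~>⟨0,1⟩
  e2=⟨0,0,1⟩ h~>⟨0,0,1⟩ k~>⟨1,1⟩
  result₂ = [0 0 1; 0 1 1]
Equal? equal; square commutes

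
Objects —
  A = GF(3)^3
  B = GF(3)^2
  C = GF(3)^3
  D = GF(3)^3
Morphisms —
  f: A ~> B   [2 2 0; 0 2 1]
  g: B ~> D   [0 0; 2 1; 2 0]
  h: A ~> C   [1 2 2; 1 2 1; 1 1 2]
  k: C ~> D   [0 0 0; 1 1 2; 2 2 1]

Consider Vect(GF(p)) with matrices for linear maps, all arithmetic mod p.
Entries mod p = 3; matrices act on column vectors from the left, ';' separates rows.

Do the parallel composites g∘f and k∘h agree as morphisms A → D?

1) trace f;g:
  e0=(1,0,0) f~>(2,0) g~>(0,1,1)
  e1=(0,1,0) f~>(2,2) g~>(0,0,1)
  e2=(0,0,1) f~>(0,1) g~>(0,1,0)
  composite₁ = [0 0 0; 1 0 1; 1 1 0]
2) trace h;k:
  e0=(1,0,0) h~>(1,1,1) k~>(0,1,2)
  e1=(0,1,0) h~>(2,2,1) k~>(0,0,0)
  e2=(0,0,1) h~>(2,1,2) k~>(0,1,2)
  composite₂ = [0 0 0; 1 0 1; 2 0 2]
Equal? NO — does not commute

Answer: DOES NOT COMMUTE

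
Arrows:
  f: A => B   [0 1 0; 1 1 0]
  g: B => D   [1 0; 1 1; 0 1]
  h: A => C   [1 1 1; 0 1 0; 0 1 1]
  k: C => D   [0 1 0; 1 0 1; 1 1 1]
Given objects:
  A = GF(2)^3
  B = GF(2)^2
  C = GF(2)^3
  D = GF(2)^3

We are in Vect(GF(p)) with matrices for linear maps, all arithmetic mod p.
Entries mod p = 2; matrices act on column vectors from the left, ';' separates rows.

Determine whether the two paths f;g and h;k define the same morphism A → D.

Path 1 = f;g:
  e0=(1,0,0) f=>(0,1) g=>(0,1,1)
  e1=(0,1,0) f=>(1,1) g=>(1,0,1)
  e2=(0,0,1) f=>(0,0) g=>(0,0,0)
  composite₁ = [0 1 0; 1 0 0; 1 1 0]
Path 2 = h;k:
  e0=(1,0,0) h=>(1,0,0) k=>(0,1,1)
  e1=(0,1,0) h=>(1,1,1) k=>(1,0,1)
  e2=(0,0,1) h=>(1,0,1) k=>(0,0,0)
  composite₂ = [0 1 0; 1 0 0; 1 1 0]
Equal? YES — commutes

Answer: COMMUTES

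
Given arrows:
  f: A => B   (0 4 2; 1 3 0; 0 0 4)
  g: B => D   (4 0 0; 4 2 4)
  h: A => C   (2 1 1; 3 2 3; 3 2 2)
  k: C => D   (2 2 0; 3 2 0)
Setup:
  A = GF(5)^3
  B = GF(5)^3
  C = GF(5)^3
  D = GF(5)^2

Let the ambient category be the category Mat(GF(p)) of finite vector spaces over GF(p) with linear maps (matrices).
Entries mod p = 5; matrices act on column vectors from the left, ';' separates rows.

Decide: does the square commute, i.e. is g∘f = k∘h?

Answer: COMMUTES

Derivation:
Along f;g (path 1):
  e0=(1,0,0) f=>(0,1,0) g=>(0,2)
  e1=(0,1,0) f=>(4,3,0) g=>(1,2)
  e2=(0,0,1) f=>(2,0,4) g=>(3,4)
  ⟦path⟧₁ = (0 1 3; 2 2 4)
Along h;k (path 2):
  e0=(1,0,0) h=>(2,3,3) k=>(0,2)
  e1=(0,1,0) h=>(1,2,2) k=>(1,2)
  e2=(0,0,1) h=>(1,3,2) k=>(3,4)
  ⟦path⟧₂ = (0 1 3; 2 2 4)
Equal? equal; square commutes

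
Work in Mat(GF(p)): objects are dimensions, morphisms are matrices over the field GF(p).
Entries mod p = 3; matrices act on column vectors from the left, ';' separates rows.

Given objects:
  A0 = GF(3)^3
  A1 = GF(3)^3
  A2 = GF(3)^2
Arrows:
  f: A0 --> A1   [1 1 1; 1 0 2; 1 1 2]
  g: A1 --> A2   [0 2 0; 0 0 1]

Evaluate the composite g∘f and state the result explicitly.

Answer: [2 0 1; 1 1 2]

Trace:
  e0=(1,0,0) f-->(1,1,1) g-->(2,1)
  e1=(0,1,0) f-->(1,0,1) g-->(0,1)
  e2=(0,0,1) f-->(1,2,2) g-->(1,2)
composite: [2 0 1; 1 1 2]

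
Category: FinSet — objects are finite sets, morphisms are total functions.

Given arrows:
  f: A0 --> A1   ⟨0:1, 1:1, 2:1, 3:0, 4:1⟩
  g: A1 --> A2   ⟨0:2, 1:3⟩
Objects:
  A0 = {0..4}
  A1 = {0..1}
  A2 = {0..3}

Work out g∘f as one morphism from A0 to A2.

Answer: ⟨0:3, 1:3, 2:3, 3:2, 4:3⟩

Trace:
  0 f-->1 g-->3
  1 f-->1 g-->3
  2 f-->1 g-->3
  3 f-->0 g-->2
  4 f-->1 g-->3
result: ⟨0:3, 1:3, 2:3, 3:2, 4:3⟩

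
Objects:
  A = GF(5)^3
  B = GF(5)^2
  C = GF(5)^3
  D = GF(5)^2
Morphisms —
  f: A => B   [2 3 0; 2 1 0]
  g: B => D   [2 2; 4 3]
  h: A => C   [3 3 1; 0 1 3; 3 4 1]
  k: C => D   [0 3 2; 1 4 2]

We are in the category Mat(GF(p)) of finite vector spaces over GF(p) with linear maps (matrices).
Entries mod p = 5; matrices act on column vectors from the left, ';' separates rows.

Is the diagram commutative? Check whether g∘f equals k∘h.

Answer: DOES NOT COMMUTE

Work:
1) trace f;g:
  e0=(1,0,0) f=>(2,2) g=>(3,4)
  e1=(0,1,0) f=>(3,1) g=>(3,0)
  e2=(0,0,1) f=>(0,0) g=>(0,0)
  ⟦path⟧₁ = [3 3 0; 4 0 0]
2) trace h;k:
  e0=(1,0,0) h=>(3,0,3) k=>(1,4)
  e1=(0,1,0) h=>(3,1,4) k=>(1,0)
  e2=(0,0,1) h=>(1,3,1) k=>(1,0)
  ⟦path⟧₂ = [1 1 1; 4 0 0]
Equal? differ; not commutative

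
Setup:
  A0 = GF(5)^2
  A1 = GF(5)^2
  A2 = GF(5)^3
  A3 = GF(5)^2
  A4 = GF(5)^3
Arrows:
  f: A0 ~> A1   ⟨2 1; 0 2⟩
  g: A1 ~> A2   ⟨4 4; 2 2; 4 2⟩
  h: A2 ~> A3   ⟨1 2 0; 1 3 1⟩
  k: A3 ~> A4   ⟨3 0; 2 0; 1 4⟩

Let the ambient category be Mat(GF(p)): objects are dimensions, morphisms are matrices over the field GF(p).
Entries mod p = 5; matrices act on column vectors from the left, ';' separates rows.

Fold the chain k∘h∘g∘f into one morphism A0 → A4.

  e0=(1,0) f~>(2,0) g~>(3,4,3) h~>(1,3) k~>(3,2,3)
  e1=(0,1) f~>(1,2) g~>(2,1,3) h~>(4,3) k~>(2,3,1)
result: ⟨3 2; 2 3; 3 1⟩

Answer: ⟨3 2; 2 3; 3 1⟩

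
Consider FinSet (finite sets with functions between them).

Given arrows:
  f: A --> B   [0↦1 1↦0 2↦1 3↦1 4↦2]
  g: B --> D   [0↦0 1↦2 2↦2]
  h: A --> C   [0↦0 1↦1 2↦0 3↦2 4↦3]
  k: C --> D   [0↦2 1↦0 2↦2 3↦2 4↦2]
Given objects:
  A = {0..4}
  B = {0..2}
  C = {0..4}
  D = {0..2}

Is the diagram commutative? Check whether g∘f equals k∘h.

Path 1 = f;g:
  0 f-->1 g-->2
  1 f-->0 g-->0
  2 f-->1 g-->2
  3 f-->1 g-->2
  4 f-->2 g-->2
  ⟦path⟧₁ = [0↦2 1↦0 2↦2 3↦2 4↦2]
Path 2 = h;k:
  0 h-->0 k-->2
  1 h-->1 k-->0
  2 h-->0 k-->2
  3 h-->2 k-->2
  4 h-->3 k-->2
  ⟦path⟧₂ = [0↦2 1↦0 2↦2 3↦2 4↦2]
Equal? same morphism ✓

Answer: COMMUTES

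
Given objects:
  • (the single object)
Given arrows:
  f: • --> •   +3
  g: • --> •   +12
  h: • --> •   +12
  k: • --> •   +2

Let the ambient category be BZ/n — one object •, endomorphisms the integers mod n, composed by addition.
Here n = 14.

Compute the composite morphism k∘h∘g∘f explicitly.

Answer: +1

Work:
  0 +3≡3 +12≡1 +12≡13 +2≡1  (mod 14)
composite: +1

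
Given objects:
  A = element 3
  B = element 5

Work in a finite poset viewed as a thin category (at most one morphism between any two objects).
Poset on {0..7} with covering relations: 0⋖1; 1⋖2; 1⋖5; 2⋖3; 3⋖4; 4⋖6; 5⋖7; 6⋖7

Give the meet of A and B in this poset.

Lower bounds of A=3 and B=5: {0,1}
  0 <= 1
  1 <= 1
glb = 1

Answer: A∧B = 1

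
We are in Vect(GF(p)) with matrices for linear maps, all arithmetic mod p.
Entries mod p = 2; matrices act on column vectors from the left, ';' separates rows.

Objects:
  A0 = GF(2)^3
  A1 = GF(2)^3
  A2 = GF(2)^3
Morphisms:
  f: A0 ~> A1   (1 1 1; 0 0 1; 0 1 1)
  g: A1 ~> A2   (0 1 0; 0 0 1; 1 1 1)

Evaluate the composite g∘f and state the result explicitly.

  e0=(1,0,0) f~>(1,0,0) g~>(0,0,1)
  e1=(0,1,0) f~>(1,0,1) g~>(0,1,0)
  e2=(0,0,1) f~>(1,1,1) g~>(1,1,1)
composite: (0 0 1; 0 1 1; 1 0 1)

Answer: (0 0 1; 0 1 1; 1 0 1)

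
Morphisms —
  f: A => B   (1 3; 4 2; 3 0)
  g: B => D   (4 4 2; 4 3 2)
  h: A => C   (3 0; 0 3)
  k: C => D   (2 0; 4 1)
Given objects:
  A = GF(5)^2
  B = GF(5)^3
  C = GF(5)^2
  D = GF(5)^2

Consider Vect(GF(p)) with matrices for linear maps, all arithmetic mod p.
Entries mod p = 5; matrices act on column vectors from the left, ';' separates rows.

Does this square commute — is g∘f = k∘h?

Path 1 = f;g:
  e0=(1,0) f=>(1,4,3) g=>(1,2)
  e1=(0,1) f=>(3,2,0) g=>(0,3)
  composite₁ = (1 0; 2 3)
Path 2 = h;k:
  e0=(1,0) h=>(3,0) k=>(1,2)
  e1=(0,1) h=>(0,3) k=>(0,3)
  composite₂ = (1 0; 2 3)
Equal? same morphism ✓

Answer: COMMUTES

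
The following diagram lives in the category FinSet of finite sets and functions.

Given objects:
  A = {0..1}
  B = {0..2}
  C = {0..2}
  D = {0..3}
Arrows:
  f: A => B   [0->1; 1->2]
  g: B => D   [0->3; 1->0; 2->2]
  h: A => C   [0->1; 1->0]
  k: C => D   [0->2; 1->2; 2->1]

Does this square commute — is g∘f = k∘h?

Answer: DOES NOT COMMUTE

Work:
Path 1 = f;g:
  0 f=>1 g=>0
  1 f=>2 g=>2
  composite₁ = [0->0; 1->2]
Path 2 = h;k:
  0 h=>1 k=>2
  1 h=>0 k=>2
  composite₂ = [0->2; 1->2]
Equal? differ; not commutative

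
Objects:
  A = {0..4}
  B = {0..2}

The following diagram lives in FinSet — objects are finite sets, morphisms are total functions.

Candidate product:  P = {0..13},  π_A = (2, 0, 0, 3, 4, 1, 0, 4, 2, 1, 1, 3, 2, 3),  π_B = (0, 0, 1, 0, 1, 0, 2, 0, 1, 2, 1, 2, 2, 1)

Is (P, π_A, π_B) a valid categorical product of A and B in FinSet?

Answer: NOT A VALID PRODUCT — |P|=14 ≠ |A|·|B|=15

Work:
|A|·|B| = 5·3 = 15;  |P| = 14
  → cardinalities differ; no bijection possible.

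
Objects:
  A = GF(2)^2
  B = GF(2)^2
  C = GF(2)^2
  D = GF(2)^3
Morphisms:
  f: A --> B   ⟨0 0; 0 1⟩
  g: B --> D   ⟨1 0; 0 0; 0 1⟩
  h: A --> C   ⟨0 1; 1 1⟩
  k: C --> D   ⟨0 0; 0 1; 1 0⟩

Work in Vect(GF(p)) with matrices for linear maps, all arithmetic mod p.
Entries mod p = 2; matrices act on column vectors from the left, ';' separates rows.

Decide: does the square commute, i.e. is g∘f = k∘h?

Answer: DOES NOT COMMUTE

Work:
Along f;g (path 1):
  e0=(1,0) f-->(0,0) g-->(0,0,0)
  e1=(0,1) f-->(0,1) g-->(0,0,1)
  composite₁ = ⟨0 0; 0 0; 0 1⟩
Along h;k (path 2):
  e0=(1,0) h-->(0,1) k-->(0,1,0)
  e1=(0,1) h-->(1,1) k-->(0,1,1)
  composite₂ = ⟨0 0; 1 1; 0 1⟩
Equal? distinct morphisms ✗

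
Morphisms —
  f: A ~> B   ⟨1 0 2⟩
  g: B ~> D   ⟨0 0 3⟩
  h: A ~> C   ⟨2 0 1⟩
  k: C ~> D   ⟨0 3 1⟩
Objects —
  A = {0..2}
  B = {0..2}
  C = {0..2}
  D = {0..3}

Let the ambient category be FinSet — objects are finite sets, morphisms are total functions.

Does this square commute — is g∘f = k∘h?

Answer: DOES NOT COMMUTE

Work:
Along f;g (path 1):
  0 f~>1 g~>0
  1 f~>0 g~>0
  2 f~>2 g~>3
  ⟦path⟧₁ = ⟨0 0 3⟩
Along h;k (path 2):
  0 h~>2 k~>1
  1 h~>0 k~>0
  2 h~>1 k~>3
  ⟦path⟧₂ = ⟨1 0 3⟩
Equal? differ; not commutative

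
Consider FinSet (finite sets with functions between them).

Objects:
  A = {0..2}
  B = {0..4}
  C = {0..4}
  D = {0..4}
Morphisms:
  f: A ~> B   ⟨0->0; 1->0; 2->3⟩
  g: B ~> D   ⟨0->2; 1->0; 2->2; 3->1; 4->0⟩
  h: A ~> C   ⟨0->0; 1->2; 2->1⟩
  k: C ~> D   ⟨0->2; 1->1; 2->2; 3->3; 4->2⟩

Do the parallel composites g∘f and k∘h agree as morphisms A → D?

Path 1 = f;g:
  0 f~>0 g~>2
  1 f~>0 g~>2
  2 f~>3 g~>1
  composite₁ = ⟨0->2; 1->2; 2->1⟩
Path 2 = h;k:
  0 h~>0 k~>2
  1 h~>2 k~>2
  2 h~>1 k~>1
  composite₂ = ⟨0->2; 1->2; 2->1⟩
Equal? same morphism ✓

Answer: COMMUTES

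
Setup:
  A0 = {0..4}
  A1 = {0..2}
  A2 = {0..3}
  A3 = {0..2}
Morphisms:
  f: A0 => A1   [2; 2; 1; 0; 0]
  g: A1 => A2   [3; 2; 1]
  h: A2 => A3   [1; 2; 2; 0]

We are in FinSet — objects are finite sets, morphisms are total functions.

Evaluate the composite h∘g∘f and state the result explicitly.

  0 f=>2 g=>1 h=>2
  1 f=>2 g=>1 h=>2
  2 f=>1 g=>2 h=>2
  3 f=>0 g=>3 h=>0
  4 f=>0 g=>3 h=>0
composite: [2; 2; 2; 0; 0]

Answer: [2; 2; 2; 0; 0]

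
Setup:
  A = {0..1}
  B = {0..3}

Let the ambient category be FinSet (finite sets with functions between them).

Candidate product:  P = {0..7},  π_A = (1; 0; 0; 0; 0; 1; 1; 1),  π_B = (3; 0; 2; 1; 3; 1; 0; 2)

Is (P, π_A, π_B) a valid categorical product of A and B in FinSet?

Answer: VALID PRODUCT

Trace:
|A|·|B| = 2·4 = 8;  |P| = 8
Check the pairing map k ↦ (π_A(k), π_B(k)):
  0 : (1,3)
  1 : (0,0)
  2 : (0,2)
  3 : (0,1)
  4 : (0,3)
  5 : (1,1)
  6 : (1,0)
  7 : (1,2)
distinct pairs in image: 8 / 8 needed
  → bijection onto A×B; projections well-typed.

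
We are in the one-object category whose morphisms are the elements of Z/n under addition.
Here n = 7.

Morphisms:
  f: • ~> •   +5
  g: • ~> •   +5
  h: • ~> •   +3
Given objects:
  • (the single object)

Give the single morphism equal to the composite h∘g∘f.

  0 +5≡5 +5≡3 +3≡6  (mod 7)
result: +6

Answer: +6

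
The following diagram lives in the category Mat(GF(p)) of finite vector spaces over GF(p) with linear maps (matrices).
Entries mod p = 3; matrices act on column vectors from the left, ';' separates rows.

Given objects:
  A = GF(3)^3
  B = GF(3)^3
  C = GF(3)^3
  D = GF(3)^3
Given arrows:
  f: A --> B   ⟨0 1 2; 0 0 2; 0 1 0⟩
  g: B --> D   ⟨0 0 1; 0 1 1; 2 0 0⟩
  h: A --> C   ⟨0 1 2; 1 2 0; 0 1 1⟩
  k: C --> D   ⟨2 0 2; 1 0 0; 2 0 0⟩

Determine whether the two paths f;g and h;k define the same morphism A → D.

Answer: COMMUTES

Derivation:
1) trace f;g:
  e0=[1,0,0] f-->[0,0,0] g-->[0,0,0]
  e1=[0,1,0] f-->[1,0,1] g-->[1,1,2]
  e2=[0,0,1] f-->[2,2,0] g-->[0,2,1]
  composite₁ = ⟨0 1 0; 0 1 2; 0 2 1⟩
2) trace h;k:
  e0=[1,0,0] h-->[0,1,0] k-->[0,0,0]
  e1=[0,1,0] h-->[1,2,1] k-->[1,1,2]
  e2=[0,0,1] h-->[2,0,1] k-->[0,2,1]
  composite₂ = ⟨0 1 0; 0 1 2; 0 2 1⟩
Equal? YES — commutes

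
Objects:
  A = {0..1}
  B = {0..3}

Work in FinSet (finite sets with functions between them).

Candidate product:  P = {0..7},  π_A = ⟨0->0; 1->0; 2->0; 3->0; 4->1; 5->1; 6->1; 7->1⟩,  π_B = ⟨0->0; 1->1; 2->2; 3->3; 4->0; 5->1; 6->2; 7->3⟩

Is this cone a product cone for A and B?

|A|·|B| = 2·4 = 8;  |P| = 8
Check the pairing map k ↦ (π_A(k), π_B(k)):
  0 -> (0,0)
  1 -> (0,1)
  2 -> (0,2)
  3 -> (0,3)
  4 -> (1,0)
  5 -> (1,1)
  6 -> (1,2)
  7 -> (1,3)
distinct pairs in image: 8 / 8 needed
  → bijection onto A×B; projections well-typed.

Answer: VALID PRODUCT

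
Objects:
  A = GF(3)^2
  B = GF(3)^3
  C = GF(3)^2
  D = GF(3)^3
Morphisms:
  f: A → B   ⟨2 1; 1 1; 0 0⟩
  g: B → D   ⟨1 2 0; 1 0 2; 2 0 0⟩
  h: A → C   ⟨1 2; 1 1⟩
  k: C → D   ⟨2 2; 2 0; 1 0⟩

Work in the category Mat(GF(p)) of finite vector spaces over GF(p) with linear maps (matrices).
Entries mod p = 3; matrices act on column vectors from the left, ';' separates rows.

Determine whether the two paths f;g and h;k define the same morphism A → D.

Along f;g (path 1):
  e0=⟨1,0⟩ f→⟨2,1,0⟩ g→⟨1,2,1⟩
  e1=⟨0,1⟩ f→⟨1,1,0⟩ g→⟨0,1,2⟩
  result₁ = ⟨1 0; 2 1; 1 2⟩
Along h;k (path 2):
  e0=⟨1,0⟩ h→⟨1,1⟩ k→⟨1,2,1⟩
  e1=⟨0,1⟩ h→⟨2,1⟩ k→⟨0,1,2⟩
  result₂ = ⟨1 0; 2 1; 1 2⟩
Equal? same morphism ✓

Answer: COMMUTES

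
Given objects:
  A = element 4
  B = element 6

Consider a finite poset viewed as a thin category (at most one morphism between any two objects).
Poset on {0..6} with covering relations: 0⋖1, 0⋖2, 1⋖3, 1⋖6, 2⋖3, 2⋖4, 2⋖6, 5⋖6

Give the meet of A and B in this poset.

Answer: A∧B = 2

Derivation:
Lower bounds of A=4 and B=6: {0,2}
  0 ≤ 2
  2 ≤ 2
glb = 2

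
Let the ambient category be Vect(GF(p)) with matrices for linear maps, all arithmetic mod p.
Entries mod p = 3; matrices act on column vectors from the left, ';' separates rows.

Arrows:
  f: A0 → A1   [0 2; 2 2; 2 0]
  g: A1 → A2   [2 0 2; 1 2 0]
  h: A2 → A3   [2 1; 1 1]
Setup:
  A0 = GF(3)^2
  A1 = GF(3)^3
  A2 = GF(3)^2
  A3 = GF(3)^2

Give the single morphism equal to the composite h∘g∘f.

  e0=⟨1,0⟩ f→⟨0,2,2⟩ g→⟨1,1⟩ h→⟨0,2⟩
  e1=⟨0,1⟩ f→⟨2,2,0⟩ g→⟨1,0⟩ h→⟨2,1⟩
composite: [0 2; 2 1]

Answer: [0 2; 2 1]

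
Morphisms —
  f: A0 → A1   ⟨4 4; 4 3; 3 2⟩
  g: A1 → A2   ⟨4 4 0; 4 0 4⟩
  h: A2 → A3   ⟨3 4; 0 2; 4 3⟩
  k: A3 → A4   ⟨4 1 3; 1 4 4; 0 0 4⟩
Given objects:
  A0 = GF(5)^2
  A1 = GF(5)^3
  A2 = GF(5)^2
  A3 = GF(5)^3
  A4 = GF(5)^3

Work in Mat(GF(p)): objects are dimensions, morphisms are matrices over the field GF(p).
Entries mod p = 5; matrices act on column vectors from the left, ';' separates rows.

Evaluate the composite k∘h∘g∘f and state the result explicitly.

  e0=⟨1,0⟩ f→⟨4,4,3⟩ g→⟨2,3⟩ h→⟨3,1,2⟩ k→⟨4,0,3⟩
  e1=⟨0,1⟩ f→⟨4,3,2⟩ g→⟨3,4⟩ h→⟨0,3,4⟩ k→⟨0,3,1⟩
composite: ⟨4 0; 0 3; 3 1⟩

Answer: ⟨4 0; 0 3; 3 1⟩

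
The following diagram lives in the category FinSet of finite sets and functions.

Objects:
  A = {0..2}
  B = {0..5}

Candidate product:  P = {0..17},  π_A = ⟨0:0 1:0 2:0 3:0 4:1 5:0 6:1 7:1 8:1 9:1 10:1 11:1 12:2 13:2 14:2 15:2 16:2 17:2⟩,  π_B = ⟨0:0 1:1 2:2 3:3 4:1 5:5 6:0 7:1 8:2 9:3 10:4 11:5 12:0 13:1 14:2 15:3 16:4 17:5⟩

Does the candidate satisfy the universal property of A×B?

Answer: NOT A VALID PRODUCT — duplicate pair at indices 7,4

Trace:
|A|·|B| = 3·6 = 18;  |P| = 18
Check the pairing map k ↦ (π_A(k), π_B(k)):
  0 : (0,0)
  1 : (0,1)
  2 : (0,2)
  3 : (0,3)
  4 : (1,1)
  5 : (0,5)
  6 : (1,0)
  7 : (1,1)  ✗ repeats pair of k=4
  8 : (1,2)
  9 : (1,3)
  10 : (1,4)
  11 : (1,5)
  12 : (2,0)
  13 : (2,1)
  14 : (2,2)
  15 : (2,3)
  16 : (2,4)
  17 : (2,5)
distinct pairs in image: 17 / 18 needed
  → (1,1) hit at k=4 and k=7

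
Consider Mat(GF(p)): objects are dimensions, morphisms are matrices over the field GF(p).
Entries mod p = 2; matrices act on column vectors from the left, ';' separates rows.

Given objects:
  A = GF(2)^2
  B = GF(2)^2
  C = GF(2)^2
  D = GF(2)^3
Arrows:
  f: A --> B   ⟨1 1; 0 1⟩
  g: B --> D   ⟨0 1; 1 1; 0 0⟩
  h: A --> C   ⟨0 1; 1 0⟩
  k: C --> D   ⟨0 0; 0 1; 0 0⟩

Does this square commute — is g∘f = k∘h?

Answer: DOES NOT COMMUTE

Work:
Along f;g (path 1):
  e0=(1,0) f-->(1,0) g-->(0,1,0)
  e1=(0,1) f-->(1,1) g-->(1,0,0)
  composite₁ = ⟨0 1; 1 0; 0 0⟩
Along h;k (path 2):
  e0=(1,0) h-->(0,1) k-->(0,1,0)
  e1=(0,1) h-->(1,0) k-->(0,0,0)
  composite₂ = ⟨0 0; 1 0; 0 0⟩
Equal? differ; not commutative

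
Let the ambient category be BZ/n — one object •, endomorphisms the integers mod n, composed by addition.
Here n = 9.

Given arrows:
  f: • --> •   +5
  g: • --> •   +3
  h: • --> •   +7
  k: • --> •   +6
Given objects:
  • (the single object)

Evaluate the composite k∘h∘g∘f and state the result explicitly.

Answer: +3

Derivation:
  0 +5≡5 +3≡8 +7≡6 +6≡3  (mod 9)
⟦path⟧: +3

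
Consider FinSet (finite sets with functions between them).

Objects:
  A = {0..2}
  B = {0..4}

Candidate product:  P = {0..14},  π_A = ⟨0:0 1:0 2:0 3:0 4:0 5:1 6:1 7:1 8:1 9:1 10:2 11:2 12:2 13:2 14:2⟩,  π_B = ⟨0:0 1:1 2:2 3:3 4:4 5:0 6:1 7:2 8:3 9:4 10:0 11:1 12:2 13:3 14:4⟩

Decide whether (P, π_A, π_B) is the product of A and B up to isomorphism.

Answer: VALID PRODUCT

Work:
|A|·|B| = 3·5 = 15;  |P| = 15
Check the pairing map k ↦ (π_A(k), π_B(k)):
  0 : (0,0)
  1 : (0,1)
  2 : (0,2)
  3 : (0,3)
  4 : (0,4)
  5 : (1,0)
  6 : (1,1)
  7 : (1,2)
  8 : (1,3)
  9 : (1,4)
  10 : (2,0)
  11 : (2,1)
  12 : (2,2)
  13 : (2,3)
  14 : (2,4)
distinct pairs in image: 15 / 15 needed
  → bijection onto A×B; projections well-typed.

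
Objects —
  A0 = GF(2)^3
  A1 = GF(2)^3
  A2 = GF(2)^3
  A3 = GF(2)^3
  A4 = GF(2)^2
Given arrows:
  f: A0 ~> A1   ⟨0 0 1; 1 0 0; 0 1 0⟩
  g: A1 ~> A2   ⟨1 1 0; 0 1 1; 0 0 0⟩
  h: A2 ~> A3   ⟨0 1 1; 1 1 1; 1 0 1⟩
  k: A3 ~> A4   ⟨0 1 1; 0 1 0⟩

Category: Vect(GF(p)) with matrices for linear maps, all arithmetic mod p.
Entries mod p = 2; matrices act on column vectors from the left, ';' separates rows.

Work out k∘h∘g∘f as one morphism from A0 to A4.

  e0=[1,0,0] f~>[0,1,0] g~>[1,1,0] h~>[1,0,1] k~>[1,0]
  e1=[0,1,0] f~>[0,0,1] g~>[0,1,0] h~>[1,1,0] k~>[1,1]
  e2=[0,0,1] f~>[1,0,0] g~>[1,0,0] h~>[0,1,1] k~>[0,1]
result: ⟨1 1 0; 0 1 1⟩

Answer: ⟨1 1 0; 0 1 1⟩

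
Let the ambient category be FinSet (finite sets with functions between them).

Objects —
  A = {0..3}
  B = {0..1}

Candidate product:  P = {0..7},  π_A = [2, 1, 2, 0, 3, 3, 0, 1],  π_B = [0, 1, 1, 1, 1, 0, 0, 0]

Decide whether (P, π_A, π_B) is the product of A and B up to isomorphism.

Answer: VALID PRODUCT

Derivation:
|A|·|B| = 4·2 = 8;  |P| = 8
Check the pairing map k ↦ (π_A(k), π_B(k)):
  0 : (2,0)
  1 : (1,1)
  2 : (2,1)
  3 : (0,1)
  4 : (3,1)
  5 : (3,0)
  6 : (0,0)
  7 : (1,0)
distinct pairs in image: 8 / 8 needed
  → bijection onto A×B; projections well-typed.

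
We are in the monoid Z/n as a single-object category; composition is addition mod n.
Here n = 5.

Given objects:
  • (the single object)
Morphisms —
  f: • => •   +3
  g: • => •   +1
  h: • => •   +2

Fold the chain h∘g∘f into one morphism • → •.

Answer: +1

Work:
  0 +3≡3 +1≡4 +2≡1  (mod 5)
result: +1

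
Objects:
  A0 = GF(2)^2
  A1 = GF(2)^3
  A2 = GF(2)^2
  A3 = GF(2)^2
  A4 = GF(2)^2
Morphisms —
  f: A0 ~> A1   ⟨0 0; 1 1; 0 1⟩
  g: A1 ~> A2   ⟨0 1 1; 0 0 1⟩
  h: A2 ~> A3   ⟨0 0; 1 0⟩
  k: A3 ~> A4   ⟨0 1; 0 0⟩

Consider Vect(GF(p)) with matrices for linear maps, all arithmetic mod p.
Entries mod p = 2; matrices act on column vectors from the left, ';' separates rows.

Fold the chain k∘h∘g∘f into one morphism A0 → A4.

Answer: ⟨1 0; 0 0⟩

Work:
  e0=[1,0] f~>[0,1,0] g~>[1,0] h~>[0,1] k~>[1,0]
  e1=[0,1] f~>[0,1,1] g~>[0,1] h~>[0,0] k~>[0,0]
result: ⟨1 0; 0 0⟩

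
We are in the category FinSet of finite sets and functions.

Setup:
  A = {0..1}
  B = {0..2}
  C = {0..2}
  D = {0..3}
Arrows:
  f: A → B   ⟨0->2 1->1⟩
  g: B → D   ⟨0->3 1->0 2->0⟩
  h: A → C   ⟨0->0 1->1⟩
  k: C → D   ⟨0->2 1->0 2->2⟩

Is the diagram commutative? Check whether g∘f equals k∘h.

Along f;g (path 1):
  0 f→2 g→0
  1 f→1 g→0
  ⟦path⟧₁ = ⟨0->0 1->0⟩
Along h;k (path 2):
  0 h→0 k→2
  1 h→1 k→0
  ⟦path⟧₂ = ⟨0->2 1->0⟩
Equal? differ; not commutative

Answer: DOES NOT COMMUTE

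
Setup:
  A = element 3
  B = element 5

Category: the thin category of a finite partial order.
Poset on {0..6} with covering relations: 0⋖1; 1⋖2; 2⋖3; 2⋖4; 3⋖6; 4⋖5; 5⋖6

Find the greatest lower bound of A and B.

{x : x⊑A ∧ x⊑B} = {0,1,2}  (A=3, B=5)
  0 ⊑ 2
  1 ⊑ 2
  2 ⊑ 2
glb = 2

Answer: A∧B = 2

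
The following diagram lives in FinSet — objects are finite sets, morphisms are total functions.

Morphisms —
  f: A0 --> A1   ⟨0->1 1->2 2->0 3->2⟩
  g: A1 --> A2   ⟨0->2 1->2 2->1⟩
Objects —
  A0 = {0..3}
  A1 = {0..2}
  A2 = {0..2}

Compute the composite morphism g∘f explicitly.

Answer: ⟨0->2 1->1 2->2 3->1⟩

Derivation:
  0 f-->1 g-->2
  1 f-->2 g-->1
  2 f-->0 g-->2
  3 f-->2 g-->1
composite: ⟨0->2 1->1 2->2 3->1⟩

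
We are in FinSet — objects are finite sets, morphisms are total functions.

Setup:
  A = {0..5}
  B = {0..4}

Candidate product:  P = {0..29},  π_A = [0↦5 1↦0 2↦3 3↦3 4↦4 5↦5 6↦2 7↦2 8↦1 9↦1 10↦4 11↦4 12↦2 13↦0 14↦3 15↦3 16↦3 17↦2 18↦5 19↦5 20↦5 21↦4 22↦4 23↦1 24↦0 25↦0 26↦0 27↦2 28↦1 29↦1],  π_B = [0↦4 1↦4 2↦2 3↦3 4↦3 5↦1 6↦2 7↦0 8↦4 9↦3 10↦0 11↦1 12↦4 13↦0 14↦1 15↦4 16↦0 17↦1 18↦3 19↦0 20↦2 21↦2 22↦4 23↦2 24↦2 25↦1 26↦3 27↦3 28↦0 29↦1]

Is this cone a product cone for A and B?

Answer: VALID PRODUCT

Trace:
|A|·|B| = 6·5 = 30;  |P| = 30
Check the pairing map k ↦ (π_A(k), π_B(k)):
  0 ↦ (5,4)
  1 ↦ (0,4)
  2 ↦ (3,2)
  3 ↦ (3,3)
  4 ↦ (4,3)
  5 ↦ (5,1)
  6 ↦ (2,2)
  7 ↦ (2,0)
  8 ↦ (1,4)
  9 ↦ (1,3)
  10 ↦ (4,0)
  11 ↦ (4,1)
  12 ↦ (2,4)
  13 ↦ (0,0)
  14 ↦ (3,1)
  15 ↦ (3,4)
  16 ↦ (3,0)
  17 ↦ (2,1)
  18 ↦ (5,3)
  19 ↦ (5,0)
  20 ↦ (5,2)
  21 ↦ (4,2)
  22 ↦ (4,4)
  23 ↦ (1,2)
  24 ↦ (0,2)
  25 ↦ (0,1)
  26 ↦ (0,3)
  27 ↦ (2,3)
  28 ↦ (1,0)
  29 ↦ (1,1)
distinct pairs in image: 30 / 30 needed
  → bijection onto A×B; projections well-typed.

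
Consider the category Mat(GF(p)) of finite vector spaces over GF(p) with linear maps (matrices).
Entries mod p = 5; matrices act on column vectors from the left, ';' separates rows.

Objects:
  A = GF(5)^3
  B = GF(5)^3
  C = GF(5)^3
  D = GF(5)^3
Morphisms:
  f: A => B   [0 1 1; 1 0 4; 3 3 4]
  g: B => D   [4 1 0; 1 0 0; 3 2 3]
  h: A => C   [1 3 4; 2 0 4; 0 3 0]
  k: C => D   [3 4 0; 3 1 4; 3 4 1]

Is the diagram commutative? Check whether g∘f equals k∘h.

Answer: COMMUTES

Derivation:
Along f;g (path 1):
  e0=[1,0,0] f=>[0,1,3] g=>[1,0,1]
  e1=[0,1,0] f=>[1,0,3] g=>[4,1,2]
  e2=[0,0,1] f=>[1,4,4] g=>[3,1,3]
  ⟦path⟧₁ = [1 4 3; 0 1 1; 1 2 3]
Along h;k (path 2):
  e0=[1,0,0] h=>[1,2,0] k=>[1,0,1]
  e1=[0,1,0] h=>[3,0,3] k=>[4,1,2]
  e2=[0,0,1] h=>[4,4,0] k=>[3,1,3]
  ⟦path⟧₂ = [1 4 3; 0 1 1; 1 2 3]
Equal? same morphism ✓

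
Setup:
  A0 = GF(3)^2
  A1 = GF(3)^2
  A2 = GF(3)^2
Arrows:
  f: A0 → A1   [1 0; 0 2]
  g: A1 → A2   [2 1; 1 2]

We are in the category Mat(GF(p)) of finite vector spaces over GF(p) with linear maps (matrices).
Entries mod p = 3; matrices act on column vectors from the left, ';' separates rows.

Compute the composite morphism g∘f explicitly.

Answer: [2 2; 1 1]

Work:
  e0=[1,0] f→[1,0] g→[2,1]
  e1=[0,1] f→[0,2] g→[2,1]
result: [2 2; 1 1]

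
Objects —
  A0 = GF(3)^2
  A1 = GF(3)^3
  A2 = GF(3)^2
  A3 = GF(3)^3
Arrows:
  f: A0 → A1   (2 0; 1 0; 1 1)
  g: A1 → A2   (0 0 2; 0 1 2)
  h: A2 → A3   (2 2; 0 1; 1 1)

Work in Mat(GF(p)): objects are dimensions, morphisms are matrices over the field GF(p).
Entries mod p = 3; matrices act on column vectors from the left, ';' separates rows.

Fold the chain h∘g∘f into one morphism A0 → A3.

Answer: (1 2; 0 2; 2 1)

Work:
  e0=[1,0] f→[2,1,1] g→[2,0] h→[1,0,2]
  e1=[0,1] f→[0,0,1] g→[2,2] h→[2,2,1]
⟦path⟧: (1 2; 0 2; 2 1)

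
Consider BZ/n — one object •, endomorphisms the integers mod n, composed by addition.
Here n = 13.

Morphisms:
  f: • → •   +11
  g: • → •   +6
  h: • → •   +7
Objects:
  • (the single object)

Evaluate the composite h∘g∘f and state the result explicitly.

Answer: +11

Work:
  0 +11≡11 +6≡4 +7≡11  (mod 13)
⟦path⟧: +11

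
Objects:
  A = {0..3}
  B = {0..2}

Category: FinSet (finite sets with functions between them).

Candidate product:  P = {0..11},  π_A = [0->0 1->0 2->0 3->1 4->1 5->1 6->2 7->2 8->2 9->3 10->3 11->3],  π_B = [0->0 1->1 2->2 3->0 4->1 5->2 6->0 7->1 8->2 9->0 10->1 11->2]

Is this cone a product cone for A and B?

|A|·|B| = 4·3 = 12;  |P| = 12
Check the pairing map k ↦ (π_A(k), π_B(k)):
  0 -> (0,0)
  1 -> (0,1)
  2 -> (0,2)
  3 -> (1,0)
  4 -> (1,1)
  5 -> (1,2)
  6 -> (2,0)
  7 -> (2,1)
  8 -> (2,2)
  9 -> (3,0)
  10 -> (3,1)
  11 -> (3,2)
distinct pairs in image: 12 / 12 needed
  → bijection onto A×B; projections well-typed.

Answer: VALID PRODUCT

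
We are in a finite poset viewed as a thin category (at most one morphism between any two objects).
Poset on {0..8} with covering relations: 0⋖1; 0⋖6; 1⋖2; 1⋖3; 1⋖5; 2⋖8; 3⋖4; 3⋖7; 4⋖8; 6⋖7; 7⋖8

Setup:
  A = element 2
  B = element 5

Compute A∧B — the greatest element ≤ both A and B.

Common predecessors of 2,5: {0,1}
  0 <= 1
  1 <= 1
glb = 1

Answer: A∧B = 1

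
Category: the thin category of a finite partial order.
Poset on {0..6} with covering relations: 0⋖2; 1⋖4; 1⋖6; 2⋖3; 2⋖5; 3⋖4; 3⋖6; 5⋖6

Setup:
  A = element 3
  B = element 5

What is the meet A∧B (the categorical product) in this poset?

Answer: A∧B = 2

Work:
{x : x≤A ∧ x≤B} = {0,2}  (A=3, B=5)
  0 ≤ 2
  2 ≤ 2
glb = 2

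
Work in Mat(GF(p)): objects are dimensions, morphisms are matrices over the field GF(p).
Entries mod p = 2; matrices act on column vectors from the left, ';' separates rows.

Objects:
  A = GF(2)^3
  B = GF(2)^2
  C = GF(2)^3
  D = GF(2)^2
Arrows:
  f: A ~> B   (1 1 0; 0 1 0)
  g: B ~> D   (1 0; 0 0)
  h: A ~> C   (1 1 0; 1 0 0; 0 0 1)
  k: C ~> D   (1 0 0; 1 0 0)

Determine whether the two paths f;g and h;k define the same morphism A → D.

1) trace f;g:
  e0=⟨1,0,0⟩ f~>⟨1,0⟩ g~>⟨1,0⟩
  e1=⟨0,1,0⟩ f~>⟨1,1⟩ g~>⟨1,0⟩
  e2=⟨0,0,1⟩ f~>⟨0,0⟩ g~>⟨0,0⟩
  ⟦path⟧₁ = (1 1 0; 0 0 0)
2) trace h;k:
  e0=⟨1,0,0⟩ h~>⟨1,1,0⟩ k~>⟨1,1⟩
  e1=⟨0,1,0⟩ h~>⟨1,0,0⟩ k~>⟨1,1⟩
  e2=⟨0,0,1⟩ h~>⟨0,0,1⟩ k~>⟨0,0⟩
  ⟦path⟧₂ = (1 1 0; 1 1 0)
Equal? distinct morphisms ✗

Answer: DOES NOT COMMUTE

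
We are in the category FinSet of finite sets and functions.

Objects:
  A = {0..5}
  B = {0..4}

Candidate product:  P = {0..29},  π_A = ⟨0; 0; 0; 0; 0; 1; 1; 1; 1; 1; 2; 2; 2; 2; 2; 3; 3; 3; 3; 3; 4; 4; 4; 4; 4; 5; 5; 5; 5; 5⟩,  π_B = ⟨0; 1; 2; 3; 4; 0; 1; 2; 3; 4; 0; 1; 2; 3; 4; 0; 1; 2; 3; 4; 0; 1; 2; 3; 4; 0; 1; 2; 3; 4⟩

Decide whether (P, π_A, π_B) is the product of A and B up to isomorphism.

|A|·|B| = 6·5 = 30;  |P| = 30
Check the pairing map k ↦ (π_A(k), π_B(k)):
  0 : (0,0)
  1 : (0,1)
  2 : (0,2)
  3 : (0,3)
  4 : (0,4)
  5 : (1,0)
  6 : (1,1)
  7 : (1,2)
  8 : (1,3)
  9 : (1,4)
  10 : (2,0)
  11 : (2,1)
  12 : (2,2)
  13 : (2,3)
  14 : (2,4)
  15 : (3,0)
  16 : (3,1)
  17 : (3,2)
  18 : (3,3)
  19 : (3,4)
  20 : (4,0)
  21 : (4,1)
  22 : (4,2)
  23 : (4,3)
  24 : (4,4)
  25 : (5,0)
  26 : (5,1)
  27 : (5,2)
  28 : (5,3)
  29 : (5,4)
distinct pairs in image: 30 / 30 needed
  → bijection onto A×B; projections well-typed.

Answer: VALID PRODUCT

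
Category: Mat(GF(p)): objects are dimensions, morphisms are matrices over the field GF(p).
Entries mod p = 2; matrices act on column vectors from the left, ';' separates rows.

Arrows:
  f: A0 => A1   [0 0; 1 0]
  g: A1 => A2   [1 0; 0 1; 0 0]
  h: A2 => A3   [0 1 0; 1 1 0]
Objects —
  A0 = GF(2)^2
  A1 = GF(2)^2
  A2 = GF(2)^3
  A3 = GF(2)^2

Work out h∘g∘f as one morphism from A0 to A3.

Answer: [1 0; 1 0]

Work:
  e0=⟨1,0⟩ f=>⟨0,1⟩ g=>⟨0,1,0⟩ h=>⟨1,1⟩
  e1=⟨0,1⟩ f=>⟨0,0⟩ g=>⟨0,0,0⟩ h=>⟨0,0⟩
⟦path⟧: [1 0; 1 0]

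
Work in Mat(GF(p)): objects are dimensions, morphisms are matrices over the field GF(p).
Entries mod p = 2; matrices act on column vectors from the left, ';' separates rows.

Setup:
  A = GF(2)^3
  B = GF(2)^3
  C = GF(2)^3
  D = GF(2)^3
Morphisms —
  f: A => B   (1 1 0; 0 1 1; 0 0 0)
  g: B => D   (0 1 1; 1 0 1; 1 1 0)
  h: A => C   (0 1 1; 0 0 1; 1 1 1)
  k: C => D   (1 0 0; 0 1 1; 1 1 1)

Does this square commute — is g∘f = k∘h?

Path 1 = f;g:
  e0=[1,0,0] f=>[1,0,0] g=>[0,1,1]
  e1=[0,1,0] f=>[1,1,0] g=>[1,1,0]
  e2=[0,0,1] f=>[0,1,0] g=>[1,0,1]
  ⟦path⟧₁ = (0 1 1; 1 1 0; 1 0 1)
Path 2 = h;k:
  e0=[1,0,0] h=>[0,0,1] k=>[0,1,1]
  e1=[0,1,0] h=>[1,0,1] k=>[1,1,0]
  e2=[0,0,1] h=>[1,1,1] k=>[1,0,1]
  ⟦path⟧₂ = (0 1 1; 1 1 0; 1 0 1)
Equal? YES — commutes

Answer: COMMUTES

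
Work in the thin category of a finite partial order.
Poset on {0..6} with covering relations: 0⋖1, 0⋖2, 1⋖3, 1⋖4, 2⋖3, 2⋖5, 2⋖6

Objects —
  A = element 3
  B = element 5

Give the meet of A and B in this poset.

Common predecessors of 3,5: {0,2}
  0 ≤ 2
  2 ≤ 2
glb = 2

Answer: A∧B = 2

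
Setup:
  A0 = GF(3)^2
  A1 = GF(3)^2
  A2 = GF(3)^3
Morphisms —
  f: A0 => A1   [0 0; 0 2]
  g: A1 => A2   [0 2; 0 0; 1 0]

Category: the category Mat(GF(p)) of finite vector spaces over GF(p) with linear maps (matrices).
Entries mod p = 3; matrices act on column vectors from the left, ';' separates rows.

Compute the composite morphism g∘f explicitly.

  e0=[1,0] f=>[0,0] g=>[0,0,0]
  e1=[0,1] f=>[0,2] g=>[1,0,0]
composite: [0 1; 0 0; 0 0]

Answer: [0 1; 0 0; 0 0]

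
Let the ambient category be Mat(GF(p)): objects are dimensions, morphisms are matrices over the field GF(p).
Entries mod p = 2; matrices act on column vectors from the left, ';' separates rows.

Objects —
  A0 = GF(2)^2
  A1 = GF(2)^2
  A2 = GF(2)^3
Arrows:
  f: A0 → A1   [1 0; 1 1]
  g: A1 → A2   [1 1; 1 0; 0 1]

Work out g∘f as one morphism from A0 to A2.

  e0=[1,0] f→[1,1] g→[0,1,1]
  e1=[0,1] f→[0,1] g→[1,0,1]
result: [0 1; 1 0; 1 1]

Answer: [0 1; 1 0; 1 1]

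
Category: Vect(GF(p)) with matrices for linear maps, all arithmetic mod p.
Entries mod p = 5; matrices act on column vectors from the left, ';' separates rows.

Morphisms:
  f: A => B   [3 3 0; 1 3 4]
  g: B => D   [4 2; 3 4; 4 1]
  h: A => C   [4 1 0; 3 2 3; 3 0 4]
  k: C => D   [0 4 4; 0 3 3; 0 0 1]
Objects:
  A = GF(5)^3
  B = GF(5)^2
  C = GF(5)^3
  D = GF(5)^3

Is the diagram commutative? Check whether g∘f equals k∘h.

Answer: COMMUTES

Work:
Along f;g (path 1):
  e0=(1,0,0) f=>(3,1) g=>(4,3,3)
  e1=(0,1,0) f=>(3,3) g=>(3,1,0)
  e2=(0,0,1) f=>(0,4) g=>(3,1,4)
  result₁ = [4 3 3; 3 1 1; 3 0 4]
Along h;k (path 2):
  e0=(1,0,0) h=>(4,3,3) k=>(4,3,3)
  e1=(0,1,0) h=>(1,2,0) k=>(3,1,0)
  e2=(0,0,1) h=>(0,3,4) k=>(3,1,4)
  result₂ = [4 3 3; 3 1 1; 3 0 4]
Equal? same morphism ✓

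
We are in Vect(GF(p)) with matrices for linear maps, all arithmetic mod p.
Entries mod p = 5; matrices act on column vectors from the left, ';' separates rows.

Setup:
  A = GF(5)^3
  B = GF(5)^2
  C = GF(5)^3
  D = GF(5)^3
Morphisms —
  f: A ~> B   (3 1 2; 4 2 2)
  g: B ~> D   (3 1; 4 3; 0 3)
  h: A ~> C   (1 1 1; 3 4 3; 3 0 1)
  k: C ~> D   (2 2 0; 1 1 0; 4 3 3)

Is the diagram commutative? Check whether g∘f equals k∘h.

1) trace f;g:
  e0=[1,0,0] f~>[3,4] g~>[3,4,2]
  e1=[0,1,0] f~>[1,2] g~>[0,0,1]
  e2=[0,0,1] f~>[2,2] g~>[3,4,1]
  result₁ = (3 0 3; 4 0 4; 2 1 1)
2) trace h;k:
  e0=[1,0,0] h~>[1,3,3] k~>[3,4,2]
  e1=[0,1,0] h~>[1,4,0] k~>[0,0,1]
  e2=[0,0,1] h~>[1,3,1] k~>[3,4,1]
  result₂ = (3 0 3; 4 0 4; 2 1 1)
Equal? YES — commutes

Answer: COMMUTES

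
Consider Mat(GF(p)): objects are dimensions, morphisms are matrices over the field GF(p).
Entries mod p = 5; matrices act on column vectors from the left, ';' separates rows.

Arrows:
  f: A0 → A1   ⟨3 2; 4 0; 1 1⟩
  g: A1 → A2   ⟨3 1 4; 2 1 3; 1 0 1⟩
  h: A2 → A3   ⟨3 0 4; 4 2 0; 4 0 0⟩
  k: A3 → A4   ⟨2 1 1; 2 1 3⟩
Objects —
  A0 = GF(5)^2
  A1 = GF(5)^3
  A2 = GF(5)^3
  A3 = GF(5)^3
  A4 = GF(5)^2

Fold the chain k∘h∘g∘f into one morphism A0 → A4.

Answer: ⟨1 3; 2 3⟩

Work:
  e0=(1,0) f→(3,4,1) g→(2,3,4) h→(2,4,3) k→(1,2)
  e1=(0,1) f→(2,0,1) g→(0,2,3) h→(2,4,0) k→(3,3)
result: ⟨1 3; 2 3⟩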